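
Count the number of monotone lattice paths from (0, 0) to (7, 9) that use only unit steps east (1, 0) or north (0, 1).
Number of paths = 11440

A monotone lattice path from (0, 0) to (7, 9) consists of 7 east steps and 9 north steps in some order, so it is determined by which 7 of the 16 steps are east. The count is C(16, 7) = 11440.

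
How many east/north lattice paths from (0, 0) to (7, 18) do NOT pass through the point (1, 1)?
Number of paths = 278806

Total paths from (0, 0) to (7, 18): C(25, 7) = 480700. Paths through (1, 1): (paths (0, 0) → (1, 1)) × (paths (1, 1) → (7, 18)) = C(2, 1) · C(23, 6) = 2 · 100947 = 201894. Avoidance count = 480700 − 201894 = 278806.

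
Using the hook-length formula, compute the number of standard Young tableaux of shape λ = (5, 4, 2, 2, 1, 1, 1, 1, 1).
# SYT of shape (5, 4, 2, 2, 1, 1, 1, 1, 1) = 3965760

Hook-length formula: f^λ = n! / Π hook(c), product over all cells c of the Young diagram. For λ = (5, 4, 2, 2, 1, 1, 1, 1, 1), n = 18 boxes. Hook lengths by row (left-to-right, top-to-bottom): [13, 7, 4, 3, 1]; [11, 5, 2, 1]; [8, 2]; [7, 1]; [5]; [4]; [3]; [2]; [1]. Product of hooks = 1614412800. So f^λ = 18! / 1614412800 = 6402373705728000 / 1614412800 = 3965760.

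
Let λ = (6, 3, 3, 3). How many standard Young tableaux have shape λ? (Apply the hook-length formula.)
# SYT of shape (6, 3, 3, 3) = 50050

Hook-length formula: f^λ = n! / Π hook(c), product over all cells c of the Young diagram. For λ = (6, 3, 3, 3), n = 15 boxes. Hook lengths by row (left-to-right, top-to-bottom): [9, 8, 7, 3, 2, 1]; [5, 4, 3]; [4, 3, 2]; [3, 2, 1]. Product of hooks = 26127360. So f^λ = 15! / 26127360 = 1307674368000 / 26127360 = 50050.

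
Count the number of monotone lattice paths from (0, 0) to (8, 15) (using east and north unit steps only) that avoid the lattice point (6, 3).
Number of paths = 482670

Total paths from (0, 0) to (8, 15): C(23, 8) = 490314. Paths through (6, 3): (paths (0, 0) → (6, 3)) × (paths (6, 3) → (8, 15)) = C(9, 6) · C(14, 2) = 84 · 91 = 7644. Avoidance count = 490314 − 7644 = 482670.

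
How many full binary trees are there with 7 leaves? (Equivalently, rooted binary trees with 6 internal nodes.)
C_6 = 132

These full binary trees are counted by the Catalan number C_n = (1/(n + 1)) · C(2n, n). For n = 6: C_6 = (1/7) · C(12, 6) = 924/7 = 132.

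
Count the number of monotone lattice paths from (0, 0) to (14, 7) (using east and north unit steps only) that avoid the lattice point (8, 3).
Number of paths = 81630

Total paths from (0, 0) to (14, 7): C(21, 14) = 116280. Paths through (8, 3): (paths (0, 0) → (8, 3)) × (paths (8, 3) → (14, 7)) = C(11, 8) · C(10, 6) = 165 · 210 = 34650. Avoidance count = 116280 − 34650 = 81630.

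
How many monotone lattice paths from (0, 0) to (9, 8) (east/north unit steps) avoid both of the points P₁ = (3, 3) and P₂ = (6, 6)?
Number of paths = 9830

Inclusion–exclusion. Total paths: C(17, 9) = 24310. Through P₁: C(6, 3)·C(11, 6) = 9240. Through P₂: C(12, 6)·C(5, 3) = 9240. Since P₁ is strictly southwest of P₂, a monotone path through both must visit P₁ then P₂; paths through both = C(6, 3)·C(6, 3)·C(5, 3) = 4000. Avoid both = 24310 − 9240 − 9240 + 4000 = 9830.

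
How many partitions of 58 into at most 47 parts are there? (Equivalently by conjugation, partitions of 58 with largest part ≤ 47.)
p(58, parts ≤ 47) = 715081

Use the recurrence p(n, m) = p(n, m−1) + p(n−m, m): either the largest part is < m (count p(n, m−1)) or the largest part is exactly m (remove one copy of m, count p(n−m, m)). With p(0, ·) = 1 this gives p(58, parts ≤ 47) = 715081. (By conjugating Young diagrams, this also counts partitions of 58 into at most 47 parts.)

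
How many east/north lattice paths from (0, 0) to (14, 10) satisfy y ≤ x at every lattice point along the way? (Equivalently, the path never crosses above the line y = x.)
Number of paths = 653752

By the reflection principle (André's argument), the number of monotone paths to (14, 10) with n ≤ m that never go above y = x is C(24, 14) − C(24, 15) = 1961256 − 1307504 = 653752.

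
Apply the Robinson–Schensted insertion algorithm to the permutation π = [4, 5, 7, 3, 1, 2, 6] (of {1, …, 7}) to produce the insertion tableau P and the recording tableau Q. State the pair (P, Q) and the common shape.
P = [1, 2, 6] / [3, 5, 7] / [4];  Q = [1, 2, 3] / [4, 6, 7] / [5];  common shape = (3, 3, 1)

Row-insert the values π_1, π_2, … into P one at a time, bumping the leftmost entry strictly greater than the inserted value down to the next row. The recording tableau Q records, in position (i, j), the step at which that cell was added to P.
  Insert 4 (step 1): P = [4];  Q = [1]
  Insert 5 (step 2): P = [4, 5];  Q = [1, 2]
  Insert 7 (step 3): P = [4, 5, 7];  Q = [1, 2, 3]
  Insert 3 (step 4): P = [3, 5, 7] / [4];  Q = [1, 2, 3] / [4]
  Insert 1 (step 5): P = [1, 5, 7] / [3] / [4];  Q = [1, 2, 3] / [4] / [5]
  Insert 2 (step 6): P = [1, 2, 7] / [3, 5] / [4];  Q = [1, 2, 3] / [4, 6] / [5]
  Insert 6 (step 7): P = [1, 2, 6] / [3, 5, 7] / [4];  Q = [1, 2, 3] / [4, 6, 7] / [5]
Final shape: (3, 3, 1).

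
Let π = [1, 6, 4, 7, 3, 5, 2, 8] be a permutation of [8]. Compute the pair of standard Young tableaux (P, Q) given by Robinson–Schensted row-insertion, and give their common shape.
P = [1, 2, 5, 8] / [3, 7] / [4] / [6];  Q = [1, 2, 4, 8] / [3, 6] / [5] / [7];  common shape = (4, 2, 1, 1)

Row-insert the values π_1, π_2, … into P one at a time, bumping the leftmost entry strictly greater than the inserted value down to the next row. The recording tableau Q records, in position (i, j), the step at which that cell was added to P.
  Insert 1 (step 1): P = [1];  Q = [1]
  Insert 6 (step 2): P = [1, 6];  Q = [1, 2]
  Insert 4 (step 3): P = [1, 4] / [6];  Q = [1, 2] / [3]
  Insert 7 (step 4): P = [1, 4, 7] / [6];  Q = [1, 2, 4] / [3]
  Insert 3 (step 5): P = [1, 3, 7] / [4] / [6];  Q = [1, 2, 4] / [3] / [5]
  Insert 5 (step 6): P = [1, 3, 5] / [4, 7] / [6];  Q = [1, 2, 4] / [3, 6] / [5]
  Insert 2 (step 7): P = [1, 2, 5] / [3, 7] / [4] / [6];  Q = [1, 2, 4] / [3, 6] / [5] / [7]
  Insert 8 (step 8): P = [1, 2, 5, 8] / [3, 7] / [4] / [6];  Q = [1, 2, 4, 8] / [3, 6] / [5] / [7]
Final shape: (4, 2, 1, 1).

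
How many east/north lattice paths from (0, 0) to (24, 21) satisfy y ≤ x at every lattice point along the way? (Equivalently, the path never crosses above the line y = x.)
Number of paths = 603784920024

By the reflection principle (André's argument), the number of monotone paths to (24, 21) with n ≤ m that never go above y = x is C(45, 24) − C(45, 25) = 3773655750150 − 3169870830126 = 603784920024.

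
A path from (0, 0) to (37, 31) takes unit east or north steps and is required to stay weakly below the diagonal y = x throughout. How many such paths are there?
Number of paths = 4036581322613551712

By the reflection principle (André's argument), the number of monotone paths to (37, 31) with n ≤ m that never go above y = x is C(68, 37) − C(68, 38) = 21912870037044995008 − 17876288714431443296 = 4036581322613551712.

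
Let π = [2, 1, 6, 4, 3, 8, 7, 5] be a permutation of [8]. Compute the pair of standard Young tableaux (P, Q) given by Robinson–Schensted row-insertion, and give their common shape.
P = [1, 3, 5] / [2, 4, 7] / [6, 8];  Q = [1, 3, 6] / [2, 4, 7] / [5, 8];  common shape = (3, 3, 2)

Row-insert the values π_1, π_2, … into P one at a time, bumping the leftmost entry strictly greater than the inserted value down to the next row. The recording tableau Q records, in position (i, j), the step at which that cell was added to P.
  Insert 2 (step 1): P = [2];  Q = [1]
  Insert 1 (step 2): P = [1] / [2];  Q = [1] / [2]
  Insert 6 (step 3): P = [1, 6] / [2];  Q = [1, 3] / [2]
  Insert 4 (step 4): P = [1, 4] / [2, 6];  Q = [1, 3] / [2, 4]
  Insert 3 (step 5): P = [1, 3] / [2, 4] / [6];  Q = [1, 3] / [2, 4] / [5]
  Insert 8 (step 6): P = [1, 3, 8] / [2, 4] / [6];  Q = [1, 3, 6] / [2, 4] / [5]
  Insert 7 (step 7): P = [1, 3, 7] / [2, 4, 8] / [6];  Q = [1, 3, 6] / [2, 4, 7] / [5]
  Insert 5 (step 8): P = [1, 3, 5] / [2, 4, 7] / [6, 8];  Q = [1, 3, 6] / [2, 4, 7] / [5, 8]
Final shape: (3, 3, 2).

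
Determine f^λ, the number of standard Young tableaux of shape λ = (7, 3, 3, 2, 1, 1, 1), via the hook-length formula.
# SYT of shape (7, 3, 3, 2, 1, 1, 1) = 8078400

Hook-length formula: f^λ = n! / Π hook(c), product over all cells c of the Young diagram. For λ = (7, 3, 3, 2, 1, 1, 1), n = 18 boxes. Hook lengths by row (left-to-right, top-to-bottom): [13, 9, 7, 4, 3, 2, 1]; [8, 4, 2]; [7, 3, 1]; [5, 1]; [3]; [2]; [1]. Product of hooks = 792529920. So f^λ = 18! / 792529920 = 6402373705728000 / 792529920 = 8078400.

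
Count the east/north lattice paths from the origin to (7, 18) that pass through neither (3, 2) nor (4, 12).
Number of paths = 288610

Inclusion–exclusion. Total paths: C(25, 7) = 480700. Through P₁: C(5, 3)·C(20, 4) = 48450. Through P₂: C(16, 4)·C(9, 3) = 152880. Since P₁ is strictly southwest of P₂, a monotone path through both must visit P₁ then P₂; paths through both = C(5, 3)·C(11, 1)·C(9, 3) = 9240. Avoid both = 480700 − 48450 − 152880 + 9240 = 288610.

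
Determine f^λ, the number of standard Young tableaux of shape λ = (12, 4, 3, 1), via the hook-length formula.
# SYT of shape (12, 4, 3, 1) = 4476780

Hook-length formula: f^λ = n! / Π hook(c), product over all cells c of the Young diagram. For λ = (12, 4, 3, 1), n = 20 boxes. Hook lengths by row (left-to-right, top-to-bottom): [15, 13, 12, 10, 8, 7, 6, 5, 4, 3, 2, 1]; [6, 4, 3, 1]; [4, 2, 1]; [1]. Product of hooks = 543449088000. So f^λ = 20! / 543449088000 = 2432902008176640000 / 543449088000 = 4476780.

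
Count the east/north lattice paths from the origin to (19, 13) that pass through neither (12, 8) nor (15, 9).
Number of paths = 191351680

Inclusion–exclusion. Total paths: C(32, 19) = 347373600. Through P₁: C(20, 12)·C(12, 7) = 99768240. Through P₂: C(24, 15)·C(8, 4) = 91525280. Since P₁ is strictly southwest of P₂, a monotone path through both must visit P₁ then P₂; paths through both = C(20, 12)·C(4, 3)·C(8, 4) = 35271600. Avoid both = 347373600 − 99768240 − 91525280 + 35271600 = 191351680.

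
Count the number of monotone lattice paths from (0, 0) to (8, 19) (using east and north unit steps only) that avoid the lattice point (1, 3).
Number of paths = 1239447

Total paths from (0, 0) to (8, 19): C(27, 8) = 2220075. Paths through (1, 3): (paths (0, 0) → (1, 3)) × (paths (1, 3) → (8, 19)) = C(4, 1) · C(23, 7) = 4 · 245157 = 980628. Avoidance count = 2220075 − 980628 = 1239447.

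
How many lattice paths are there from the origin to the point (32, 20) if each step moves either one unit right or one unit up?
Number of paths = 125994627894135

A monotone lattice path from (0, 0) to (32, 20) consists of 32 east steps and 20 north steps in some order, so it is determined by which 32 of the 52 steps are east. The count is C(52, 32) = 125994627894135.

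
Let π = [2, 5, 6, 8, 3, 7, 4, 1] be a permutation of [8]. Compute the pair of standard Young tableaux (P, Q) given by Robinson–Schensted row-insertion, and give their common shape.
P = [1, 3, 4, 7] / [2, 6] / [5] / [8];  Q = [1, 2, 3, 4] / [5, 6] / [7] / [8];  common shape = (4, 2, 1, 1)

Row-insert the values π_1, π_2, … into P one at a time, bumping the leftmost entry strictly greater than the inserted value down to the next row. The recording tableau Q records, in position (i, j), the step at which that cell was added to P.
  Insert 2 (step 1): P = [2];  Q = [1]
  Insert 5 (step 2): P = [2, 5];  Q = [1, 2]
  Insert 6 (step 3): P = [2, 5, 6];  Q = [1, 2, 3]
  Insert 8 (step 4): P = [2, 5, 6, 8];  Q = [1, 2, 3, 4]
  Insert 3 (step 5): P = [2, 3, 6, 8] / [5];  Q = [1, 2, 3, 4] / [5]
  Insert 7 (step 6): P = [2, 3, 6, 7] / [5, 8];  Q = [1, 2, 3, 4] / [5, 6]
  Insert 4 (step 7): P = [2, 3, 4, 7] / [5, 6] / [8];  Q = [1, 2, 3, 4] / [5, 6] / [7]
  Insert 1 (step 8): P = [1, 3, 4, 7] / [2, 6] / [5] / [8];  Q = [1, 2, 3, 4] / [5, 6] / [7] / [8]
Final shape: (4, 2, 1, 1).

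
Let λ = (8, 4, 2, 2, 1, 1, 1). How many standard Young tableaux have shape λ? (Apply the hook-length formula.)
# SYT of shape (8, 4, 2, 2, 1, 1, 1) = 26604864

Hook-length formula: f^λ = n! / Π hook(c), product over all cells c of the Young diagram. For λ = (8, 4, 2, 2, 1, 1, 1), n = 19 boxes. Hook lengths by row (left-to-right, top-to-bottom): [14, 10, 7, 6, 4, 3, 2, 1]; [9, 5, 2, 1]; [6, 2]; [5, 1]; [3]; [2]; [1]. Product of hooks = 4572288000. So f^λ = 19! / 4572288000 = 121645100408832000 / 4572288000 = 26604864.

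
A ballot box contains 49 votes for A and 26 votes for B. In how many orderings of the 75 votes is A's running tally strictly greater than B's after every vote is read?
Strict-lead orderings = 31013758570421142396

Total orderings of the 75 votes with 49 for A: C(75, 49) = 101131821425286333900. By the Bertrand ballot formula (Cycle Lemma / reflection principle), the number of orderings in which A is strictly ahead of B throughout is (p − q)/(p + q) · C(p + q, p) = (49 − 26)/(49 + 26) · 101131821425286333900 = 31013758570421142396.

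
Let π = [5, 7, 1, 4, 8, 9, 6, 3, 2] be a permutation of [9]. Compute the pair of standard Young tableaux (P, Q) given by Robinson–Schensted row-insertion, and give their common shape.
P = [1, 2, 6, 9] / [3, 7, 8] / [4] / [5];  Q = [1, 2, 5, 6] / [3, 4, 7] / [8] / [9];  common shape = (4, 3, 1, 1)

Row-insert the values π_1, π_2, … into P one at a time, bumping the leftmost entry strictly greater than the inserted value down to the next row. The recording tableau Q records, in position (i, j), the step at which that cell was added to P.
  Insert 5 (step 1): P = [5];  Q = [1]
  Insert 7 (step 2): P = [5, 7];  Q = [1, 2]
  Insert 1 (step 3): P = [1, 7] / [5];  Q = [1, 2] / [3]
  Insert 4 (step 4): P = [1, 4] / [5, 7];  Q = [1, 2] / [3, 4]
  Insert 8 (step 5): P = [1, 4, 8] / [5, 7];  Q = [1, 2, 5] / [3, 4]
  Insert 9 (step 6): P = [1, 4, 8, 9] / [5, 7];  Q = [1, 2, 5, 6] / [3, 4]
  Insert 6 (step 7): P = [1, 4, 6, 9] / [5, 7, 8];  Q = [1, 2, 5, 6] / [3, 4, 7]
  Insert 3 (step 8): P = [1, 3, 6, 9] / [4, 7, 8] / [5];  Q = [1, 2, 5, 6] / [3, 4, 7] / [8]
  Insert 2 (step 9): P = [1, 2, 6, 9] / [3, 7, 8] / [4] / [5];  Q = [1, 2, 5, 6] / [3, 4, 7] / [8] / [9]
Final shape: (4, 3, 1, 1).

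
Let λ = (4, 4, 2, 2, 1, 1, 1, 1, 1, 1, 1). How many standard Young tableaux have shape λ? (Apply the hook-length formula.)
# SYT of shape (4, 4, 2, 2, 1, 1, 1, 1, 1, 1, 1) = 2046528

Hook-length formula: f^λ = n! / Π hook(c), product over all cells c of the Young diagram. For λ = (4, 4, 2, 2, 1, 1, 1, 1, 1, 1, 1), n = 19 boxes. Hook lengths by row (left-to-right, top-to-bottom): [14, 6, 3, 2]; [13, 5, 2, 1]; [10, 2]; [9, 1]; [7]; [6]; [5]; [4]; [3]; [2]; [1]. Product of hooks = 59439744000. So f^λ = 19! / 59439744000 = 121645100408832000 / 59439744000 = 2046528.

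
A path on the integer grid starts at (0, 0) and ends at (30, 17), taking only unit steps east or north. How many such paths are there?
Number of paths = 2741188875414

A monotone lattice path from (0, 0) to (30, 17) consists of 30 east steps and 17 north steps in some order, so it is determined by which 30 of the 47 steps are east. The count is C(47, 30) = 2741188875414.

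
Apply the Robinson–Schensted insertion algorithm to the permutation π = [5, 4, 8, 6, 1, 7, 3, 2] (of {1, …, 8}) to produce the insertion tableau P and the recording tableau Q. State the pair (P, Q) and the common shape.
P = [1, 2, 7] / [3, 6] / [4, 8] / [5];  Q = [1, 3, 6] / [2, 4] / [5, 7] / [8];  common shape = (3, 2, 2, 1)

Row-insert the values π_1, π_2, … into P one at a time, bumping the leftmost entry strictly greater than the inserted value down to the next row. The recording tableau Q records, in position (i, j), the step at which that cell was added to P.
  Insert 5 (step 1): P = [5];  Q = [1]
  Insert 4 (step 2): P = [4] / [5];  Q = [1] / [2]
  Insert 8 (step 3): P = [4, 8] / [5];  Q = [1, 3] / [2]
  Insert 6 (step 4): P = [4, 6] / [5, 8];  Q = [1, 3] / [2, 4]
  Insert 1 (step 5): P = [1, 6] / [4, 8] / [5];  Q = [1, 3] / [2, 4] / [5]
  Insert 7 (step 6): P = [1, 6, 7] / [4, 8] / [5];  Q = [1, 3, 6] / [2, 4] / [5]
  Insert 3 (step 7): P = [1, 3, 7] / [4, 6] / [5, 8];  Q = [1, 3, 6] / [2, 4] / [5, 7]
  Insert 2 (step 8): P = [1, 2, 7] / [3, 6] / [4, 8] / [5];  Q = [1, 3, 6] / [2, 4] / [5, 7] / [8]
Final shape: (3, 2, 2, 1).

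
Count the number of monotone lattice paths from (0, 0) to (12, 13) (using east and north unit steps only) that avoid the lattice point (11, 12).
Number of paths = 2496144

Total paths from (0, 0) to (12, 13): C(25, 12) = 5200300. Paths through (11, 12): (paths (0, 0) → (11, 12)) × (paths (11, 12) → (12, 13)) = C(23, 11) · C(2, 1) = 1352078 · 2 = 2704156. Avoidance count = 5200300 − 2704156 = 2496144.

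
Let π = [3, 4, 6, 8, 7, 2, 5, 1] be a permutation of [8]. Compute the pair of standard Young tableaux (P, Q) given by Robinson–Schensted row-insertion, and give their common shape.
P = [1, 4, 5, 7] / [2, 6] / [3] / [8];  Q = [1, 2, 3, 4] / [5, 7] / [6] / [8];  common shape = (4, 2, 1, 1)

Row-insert the values π_1, π_2, … into P one at a time, bumping the leftmost entry strictly greater than the inserted value down to the next row. The recording tableau Q records, in position (i, j), the step at which that cell was added to P.
  Insert 3 (step 1): P = [3];  Q = [1]
  Insert 4 (step 2): P = [3, 4];  Q = [1, 2]
  Insert 6 (step 3): P = [3, 4, 6];  Q = [1, 2, 3]
  Insert 8 (step 4): P = [3, 4, 6, 8];  Q = [1, 2, 3, 4]
  Insert 7 (step 5): P = [3, 4, 6, 7] / [8];  Q = [1, 2, 3, 4] / [5]
  Insert 2 (step 6): P = [2, 4, 6, 7] / [3] / [8];  Q = [1, 2, 3, 4] / [5] / [6]
  Insert 5 (step 7): P = [2, 4, 5, 7] / [3, 6] / [8];  Q = [1, 2, 3, 4] / [5, 7] / [6]
  Insert 1 (step 8): P = [1, 4, 5, 7] / [2, 6] / [3] / [8];  Q = [1, 2, 3, 4] / [5, 7] / [6] / [8]
Final shape: (4, 2, 1, 1).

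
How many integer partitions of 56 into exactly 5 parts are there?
p(56, 5 parts) = 4033

Partitions of n into exactly k parts are in bijection with partitions of n − k into at most k parts (subtract 1 from each part). So p(56, exactly 5) = p(51, parts ≤ 5). Computing via the recurrence p(m, j) = p(m, j−1) + p(m−j, j) gives 4033.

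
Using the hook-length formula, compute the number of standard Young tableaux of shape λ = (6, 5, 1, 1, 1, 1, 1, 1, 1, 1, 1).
# SYT of shape (6, 5, 1, 1, 1, 1, 1, 1, 1, 1, 1) = 3464175

Hook-length formula: f^λ = n! / Π hook(c), product over all cells c of the Young diagram. For λ = (6, 5, 1, 1, 1, 1, 1, 1, 1, 1, 1), n = 20 boxes. Hook lengths by row (left-to-right, top-to-bottom): [16, 6, 5, 4, 3, 1]; [14, 4, 3, 2, 1]; [9]; [8]; [7]; [6]; [5]; [4]; [3]; [2]; [1]. Product of hooks = 702303436800. So f^λ = 20! / 702303436800 = 2432902008176640000 / 702303436800 = 3464175.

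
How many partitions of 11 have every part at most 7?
p(11, parts ≤ 7) = 49

Partitions of 11 with all parts ≤ 7: 7+4, 7+3+1, 7+2+2, 7+2+1+1, 7+1+1+1+1, 6+5, 6+4+1, 6+3+2, 6+3+1+1, 6+2+2+1, 6+2+1+1+1, 6+1+1+1+1+1, 5+5+1, 5+4+2, 5+4+1+1, 5+3+3, 5+3+2+1, 5+3+1+1+1, 5+2+2+2, 5+2+2+1+1, 5+2+1+1+1+1, 5+1+1+1+1+1+1, 4+4+3, 4+4+2+1, 4+4+1+1+1, 4+3+3+1, 4+3+2+2, 4+3+2+1+1, 4+3+1+1+1+1, 4+2+2+2+1, … (49 total). Count = 49.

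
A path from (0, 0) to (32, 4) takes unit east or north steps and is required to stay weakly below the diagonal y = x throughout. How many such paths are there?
Number of paths = 51765

By the reflection principle (André's argument), the number of monotone paths to (32, 4) with n ≤ m that never go above y = x is C(36, 32) − C(36, 33) = 58905 − 7140 = 51765.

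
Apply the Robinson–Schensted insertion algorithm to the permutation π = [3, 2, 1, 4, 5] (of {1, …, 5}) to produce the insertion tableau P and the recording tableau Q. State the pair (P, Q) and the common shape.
P = [1, 4, 5] / [2] / [3];  Q = [1, 4, 5] / [2] / [3];  common shape = (3, 1, 1)

Row-insert the values π_1, π_2, … into P one at a time, bumping the leftmost entry strictly greater than the inserted value down to the next row. The recording tableau Q records, in position (i, j), the step at which that cell was added to P.
  Insert 3 (step 1): P = [3];  Q = [1]
  Insert 2 (step 2): P = [2] / [3];  Q = [1] / [2]
  Insert 1 (step 3): P = [1] / [2] / [3];  Q = [1] / [2] / [3]
  Insert 4 (step 4): P = [1, 4] / [2] / [3];  Q = [1, 4] / [2] / [3]
  Insert 5 (step 5): P = [1, 4, 5] / [2] / [3];  Q = [1, 4, 5] / [2] / [3]
Final shape: (3, 1, 1).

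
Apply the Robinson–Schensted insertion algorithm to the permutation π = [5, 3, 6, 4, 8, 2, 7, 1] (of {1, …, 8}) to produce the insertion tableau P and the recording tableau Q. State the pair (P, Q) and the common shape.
P = [1, 4, 7] / [2, 6, 8] / [3] / [5];  Q = [1, 3, 5] / [2, 4, 7] / [6] / [8];  common shape = (3, 3, 1, 1)

Row-insert the values π_1, π_2, … into P one at a time, bumping the leftmost entry strictly greater than the inserted value down to the next row. The recording tableau Q records, in position (i, j), the step at which that cell was added to P.
  Insert 5 (step 1): P = [5];  Q = [1]
  Insert 3 (step 2): P = [3] / [5];  Q = [1] / [2]
  Insert 6 (step 3): P = [3, 6] / [5];  Q = [1, 3] / [2]
  Insert 4 (step 4): P = [3, 4] / [5, 6];  Q = [1, 3] / [2, 4]
  Insert 8 (step 5): P = [3, 4, 8] / [5, 6];  Q = [1, 3, 5] / [2, 4]
  Insert 2 (step 6): P = [2, 4, 8] / [3, 6] / [5];  Q = [1, 3, 5] / [2, 4] / [6]
  Insert 7 (step 7): P = [2, 4, 7] / [3, 6, 8] / [5];  Q = [1, 3, 5] / [2, 4, 7] / [6]
  Insert 1 (step 8): P = [1, 4, 7] / [2, 6, 8] / [3] / [5];  Q = [1, 3, 5] / [2, 4, 7] / [6] / [8]
Final shape: (3, 3, 1, 1).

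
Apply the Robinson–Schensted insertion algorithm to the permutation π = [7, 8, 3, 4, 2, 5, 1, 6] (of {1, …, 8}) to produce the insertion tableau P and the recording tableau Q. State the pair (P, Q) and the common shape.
P = [1, 4, 5, 6] / [2, 8] / [3] / [7];  Q = [1, 2, 6, 8] / [3, 4] / [5] / [7];  common shape = (4, 2, 1, 1)

Row-insert the values π_1, π_2, … into P one at a time, bumping the leftmost entry strictly greater than the inserted value down to the next row. The recording tableau Q records, in position (i, j), the step at which that cell was added to P.
  Insert 7 (step 1): P = [7];  Q = [1]
  Insert 8 (step 2): P = [7, 8];  Q = [1, 2]
  Insert 3 (step 3): P = [3, 8] / [7];  Q = [1, 2] / [3]
  Insert 4 (step 4): P = [3, 4] / [7, 8];  Q = [1, 2] / [3, 4]
  Insert 2 (step 5): P = [2, 4] / [3, 8] / [7];  Q = [1, 2] / [3, 4] / [5]
  Insert 5 (step 6): P = [2, 4, 5] / [3, 8] / [7];  Q = [1, 2, 6] / [3, 4] / [5]
  Insert 1 (step 7): P = [1, 4, 5] / [2, 8] / [3] / [7];  Q = [1, 2, 6] / [3, 4] / [5] / [7]
  Insert 6 (step 8): P = [1, 4, 5, 6] / [2, 8] / [3] / [7];  Q = [1, 2, 6, 8] / [3, 4] / [5] / [7]
Final shape: (4, 2, 1, 1).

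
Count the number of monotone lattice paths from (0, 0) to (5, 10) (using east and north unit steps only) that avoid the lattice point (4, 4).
Number of paths = 2513

Total paths from (0, 0) to (5, 10): C(15, 5) = 3003. Paths through (4, 4): (paths (0, 0) → (4, 4)) × (paths (4, 4) → (5, 10)) = C(8, 4) · C(7, 1) = 70 · 7 = 490. Avoidance count = 3003 − 490 = 2513.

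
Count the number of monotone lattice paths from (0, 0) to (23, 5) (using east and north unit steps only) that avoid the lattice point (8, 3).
Number of paths = 75840

Total paths from (0, 0) to (23, 5): C(28, 23) = 98280. Paths through (8, 3): (paths (0, 0) → (8, 3)) × (paths (8, 3) → (23, 5)) = C(11, 8) · C(17, 15) = 165 · 136 = 22440. Avoidance count = 98280 − 22440 = 75840.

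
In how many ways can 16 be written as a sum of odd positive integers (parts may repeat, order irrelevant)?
p_odd(16) = 32

Partitions of 16 using only odd parts 1, 3, 5, …: 15+1, 13+3, 13+1+1+1, 11+5, 11+3+1+1, 11+1+1+1+1+1, 9+7, 9+5+1+1, 9+3+3+1, 9+3+1+1+1+1, 9+1+1+1+1+1+1+1, 7+7+1+1, 7+5+3+1, 7+5+1+1+1+1, 7+3+3+3, 7+3+3+1+1+1, 7+3+1+1+1+1+1+1, 7+1+1+1+1+1+1+1+1+1, 5+5+5+1, 5+5+3+3, 5+5+3+1+1+1, 5+5+1+1+1+1+1+1, 5+3+3+3+1+1, 5+3+3+1+1+1+1+1, 5+3+1+1+1+1+1+1+1+1, 5+1+1+1+1+1+1+1+1+1+1+1, 3+3+3+3+3+1, 3+3+3+3+1+1+1+1, 3+3+3+1+1+1+1+1+1+1, 3+3+1+1+1+1+1+1+1+1+1+1, … (32 total). There are 32. (Euler: this equals q(16), the number of distinct-part partitions.)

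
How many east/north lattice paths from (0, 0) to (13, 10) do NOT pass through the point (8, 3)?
Number of paths = 1013386

Total paths from (0, 0) to (13, 10): C(23, 13) = 1144066. Paths through (8, 3): (paths (0, 0) → (8, 3)) × (paths (8, 3) → (13, 10)) = C(11, 8) · C(12, 5) = 165 · 792 = 130680. Avoidance count = 1144066 − 130680 = 1013386.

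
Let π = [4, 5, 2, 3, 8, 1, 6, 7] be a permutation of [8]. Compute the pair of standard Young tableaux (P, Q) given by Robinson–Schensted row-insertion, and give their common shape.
P = [1, 3, 6, 7] / [2, 5, 8] / [4];  Q = [1, 2, 5, 8] / [3, 4, 7] / [6];  common shape = (4, 3, 1)

Row-insert the values π_1, π_2, … into P one at a time, bumping the leftmost entry strictly greater than the inserted value down to the next row. The recording tableau Q records, in position (i, j), the step at which that cell was added to P.
  Insert 4 (step 1): P = [4];  Q = [1]
  Insert 5 (step 2): P = [4, 5];  Q = [1, 2]
  Insert 2 (step 3): P = [2, 5] / [4];  Q = [1, 2] / [3]
  Insert 3 (step 4): P = [2, 3] / [4, 5];  Q = [1, 2] / [3, 4]
  Insert 8 (step 5): P = [2, 3, 8] / [4, 5];  Q = [1, 2, 5] / [3, 4]
  Insert 1 (step 6): P = [1, 3, 8] / [2, 5] / [4];  Q = [1, 2, 5] / [3, 4] / [6]
  Insert 6 (step 7): P = [1, 3, 6] / [2, 5, 8] / [4];  Q = [1, 2, 5] / [3, 4, 7] / [6]
  Insert 7 (step 8): P = [1, 3, 6, 7] / [2, 5, 8] / [4];  Q = [1, 2, 5, 8] / [3, 4, 7] / [6]
Final shape: (4, 3, 1).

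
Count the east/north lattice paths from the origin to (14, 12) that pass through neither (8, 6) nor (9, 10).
Number of paths = 5258305

Inclusion–exclusion. Total paths: C(26, 14) = 9657700. Through P₁: C(14, 8)·C(12, 6) = 2774772. Through P₂: C(19, 9)·C(7, 5) = 1939938. Since P₁ is strictly southwest of P₂, a monotone path through both must visit P₁ then P₂; paths through both = C(14, 8)·C(5, 1)·C(7, 5) = 315315. Avoid both = 9657700 − 2774772 − 1939938 + 315315 = 5258305.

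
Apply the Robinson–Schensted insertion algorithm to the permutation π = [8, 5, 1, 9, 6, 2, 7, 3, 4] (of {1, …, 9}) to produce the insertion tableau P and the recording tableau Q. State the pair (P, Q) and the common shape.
P = [1, 2, 3, 4] / [5, 6, 7] / [8, 9];  Q = [1, 4, 7, 9] / [2, 5, 8] / [3, 6];  common shape = (4, 3, 2)

Row-insert the values π_1, π_2, … into P one at a time, bumping the leftmost entry strictly greater than the inserted value down to the next row. The recording tableau Q records, in position (i, j), the step at which that cell was added to P.
  Insert 8 (step 1): P = [8];  Q = [1]
  Insert 5 (step 2): P = [5] / [8];  Q = [1] / [2]
  Insert 1 (step 3): P = [1] / [5] / [8];  Q = [1] / [2] / [3]
  Insert 9 (step 4): P = [1, 9] / [5] / [8];  Q = [1, 4] / [2] / [3]
  Insert 6 (step 5): P = [1, 6] / [5, 9] / [8];  Q = [1, 4] / [2, 5] / [3]
  Insert 2 (step 6): P = [1, 2] / [5, 6] / [8, 9];  Q = [1, 4] / [2, 5] / [3, 6]
  Insert 7 (step 7): P = [1, 2, 7] / [5, 6] / [8, 9];  Q = [1, 4, 7] / [2, 5] / [3, 6]
  Insert 3 (step 8): P = [1, 2, 3] / [5, 6, 7] / [8, 9];  Q = [1, 4, 7] / [2, 5, 8] / [3, 6]
  Insert 4 (step 9): P = [1, 2, 3, 4] / [5, 6, 7] / [8, 9];  Q = [1, 4, 7, 9] / [2, 5, 8] / [3, 6]
Final shape: (4, 3, 2).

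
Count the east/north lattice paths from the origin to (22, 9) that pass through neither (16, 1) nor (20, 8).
Number of paths = 10801539

Inclusion–exclusion. Total paths: C(31, 22) = 20160075. Through P₁: C(17, 16)·C(14, 6) = 51051. Through P₂: C(28, 20)·C(3, 2) = 9324315. Since P₁ is strictly southwest of P₂, a monotone path through both must visit P₁ then P₂; paths through both = C(17, 16)·C(11, 4)·C(3, 2) = 16830. Avoid both = 20160075 − 51051 − 9324315 + 16830 = 10801539.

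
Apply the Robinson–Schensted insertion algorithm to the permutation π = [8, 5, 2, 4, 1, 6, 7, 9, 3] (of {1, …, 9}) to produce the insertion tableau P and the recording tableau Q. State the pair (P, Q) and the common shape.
P = [1, 3, 6, 7, 9] / [2, 4] / [5] / [8];  Q = [1, 4, 6, 7, 8] / [2, 9] / [3] / [5];  common shape = (5, 2, 1, 1)

Row-insert the values π_1, π_2, … into P one at a time, bumping the leftmost entry strictly greater than the inserted value down to the next row. The recording tableau Q records, in position (i, j), the step at which that cell was added to P.
  Insert 8 (step 1): P = [8];  Q = [1]
  Insert 5 (step 2): P = [5] / [8];  Q = [1] / [2]
  Insert 2 (step 3): P = [2] / [5] / [8];  Q = [1] / [2] / [3]
  Insert 4 (step 4): P = [2, 4] / [5] / [8];  Q = [1, 4] / [2] / [3]
  Insert 1 (step 5): P = [1, 4] / [2] / [5] / [8];  Q = [1, 4] / [2] / [3] / [5]
  Insert 6 (step 6): P = [1, 4, 6] / [2] / [5] / [8];  Q = [1, 4, 6] / [2] / [3] / [5]
  Insert 7 (step 7): P = [1, 4, 6, 7] / [2] / [5] / [8];  Q = [1, 4, 6, 7] / [2] / [3] / [5]
  Insert 9 (step 8): P = [1, 4, 6, 7, 9] / [2] / [5] / [8];  Q = [1, 4, 6, 7, 8] / [2] / [3] / [5]
  Insert 3 (step 9): P = [1, 3, 6, 7, 9] / [2, 4] / [5] / [8];  Q = [1, 4, 6, 7, 8] / [2, 9] / [3] / [5]
Final shape: (5, 2, 1, 1).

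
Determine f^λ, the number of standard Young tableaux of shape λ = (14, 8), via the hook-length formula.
# SYT of shape (14, 8) = 149226

Hook-length formula: f^λ = n! / Π hook(c), product over all cells c of the Young diagram. For λ = (14, 8), n = 22 boxes. Hook lengths by row (left-to-right, top-to-bottom): [15, 14, 13, 12, 11, 10, 9, 8, 6, 5, 4, 3, 2, 1]; [8, 7, 6, 5, 4, 3, 2, 1]. Product of hooks = 7532204359680000. So f^λ = 22! / 7532204359680000 = 1124000727777607680000 / 7532204359680000 = 149226.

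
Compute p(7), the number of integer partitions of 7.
p(7) = 15

List all partitions of 7: 7, 6+1, 5+2, 5+1+1, 4+3, 4+2+1, 4+1+1+1, 3+3+1, 3+2+2, 3+2+1+1, 3+1+1+1+1, 2+2+2+1, 2+2+1+1+1, 2+1+1+1+1+1, 1+1+1+1+1+1+1. Counting them gives p(7) = 15.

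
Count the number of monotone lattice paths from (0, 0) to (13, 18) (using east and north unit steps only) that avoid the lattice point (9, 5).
Number of paths = 201488315

Total paths from (0, 0) to (13, 18): C(31, 13) = 206253075. Paths through (9, 5): (paths (0, 0) → (9, 5)) × (paths (9, 5) → (13, 18)) = C(14, 9) · C(17, 4) = 2002 · 2380 = 4764760. Avoidance count = 206253075 − 4764760 = 201488315.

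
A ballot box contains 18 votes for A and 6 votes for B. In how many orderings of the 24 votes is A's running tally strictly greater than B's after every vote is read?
Strict-lead orderings = 67298

Total orderings of the 24 votes with 18 for A: C(24, 18) = 134596. By the Bertrand ballot formula (Cycle Lemma / reflection principle), the number of orderings in which A is strictly ahead of B throughout is (p − q)/(p + q) · C(p + q, p) = (18 − 6)/(18 + 6) · 134596 = 67298.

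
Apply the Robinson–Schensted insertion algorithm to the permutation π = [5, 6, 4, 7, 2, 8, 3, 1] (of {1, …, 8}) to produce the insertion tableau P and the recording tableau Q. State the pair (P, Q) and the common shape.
P = [1, 3, 7, 8] / [2, 6] / [4] / [5];  Q = [1, 2, 4, 6] / [3, 7] / [5] / [8];  common shape = (4, 2, 1, 1)

Row-insert the values π_1, π_2, … into P one at a time, bumping the leftmost entry strictly greater than the inserted value down to the next row. The recording tableau Q records, in position (i, j), the step at which that cell was added to P.
  Insert 5 (step 1): P = [5];  Q = [1]
  Insert 6 (step 2): P = [5, 6];  Q = [1, 2]
  Insert 4 (step 3): P = [4, 6] / [5];  Q = [1, 2] / [3]
  Insert 7 (step 4): P = [4, 6, 7] / [5];  Q = [1, 2, 4] / [3]
  Insert 2 (step 5): P = [2, 6, 7] / [4] / [5];  Q = [1, 2, 4] / [3] / [5]
  Insert 8 (step 6): P = [2, 6, 7, 8] / [4] / [5];  Q = [1, 2, 4, 6] / [3] / [5]
  Insert 3 (step 7): P = [2, 3, 7, 8] / [4, 6] / [5];  Q = [1, 2, 4, 6] / [3, 7] / [5]
  Insert 1 (step 8): P = [1, 3, 7, 8] / [2, 6] / [4] / [5];  Q = [1, 2, 4, 6] / [3, 7] / [5] / [8]
Final shape: (4, 2, 1, 1).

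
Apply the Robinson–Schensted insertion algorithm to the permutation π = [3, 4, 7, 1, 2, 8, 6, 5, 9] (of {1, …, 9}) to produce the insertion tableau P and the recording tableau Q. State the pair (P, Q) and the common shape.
P = [1, 2, 5, 8, 9] / [3, 4, 6] / [7];  Q = [1, 2, 3, 6, 9] / [4, 5, 7] / [8];  common shape = (5, 3, 1)

Row-insert the values π_1, π_2, … into P one at a time, bumping the leftmost entry strictly greater than the inserted value down to the next row. The recording tableau Q records, in position (i, j), the step at which that cell was added to P.
  Insert 3 (step 1): P = [3];  Q = [1]
  Insert 4 (step 2): P = [3, 4];  Q = [1, 2]
  Insert 7 (step 3): P = [3, 4, 7];  Q = [1, 2, 3]
  Insert 1 (step 4): P = [1, 4, 7] / [3];  Q = [1, 2, 3] / [4]
  Insert 2 (step 5): P = [1, 2, 7] / [3, 4];  Q = [1, 2, 3] / [4, 5]
  Insert 8 (step 6): P = [1, 2, 7, 8] / [3, 4];  Q = [1, 2, 3, 6] / [4, 5]
  Insert 6 (step 7): P = [1, 2, 6, 8] / [3, 4, 7];  Q = [1, 2, 3, 6] / [4, 5, 7]
  Insert 5 (step 8): P = [1, 2, 5, 8] / [3, 4, 6] / [7];  Q = [1, 2, 3, 6] / [4, 5, 7] / [8]
  Insert 9 (step 9): P = [1, 2, 5, 8, 9] / [3, 4, 6] / [7];  Q = [1, 2, 3, 6, 9] / [4, 5, 7] / [8]
Final shape: (5, 3, 1).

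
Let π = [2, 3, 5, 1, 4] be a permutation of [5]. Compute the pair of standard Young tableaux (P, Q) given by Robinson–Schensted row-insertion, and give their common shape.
P = [1, 3, 4] / [2, 5];  Q = [1, 2, 3] / [4, 5];  common shape = (3, 2)

Row-insert the values π_1, π_2, … into P one at a time, bumping the leftmost entry strictly greater than the inserted value down to the next row. The recording tableau Q records, in position (i, j), the step at which that cell was added to P.
  Insert 2 (step 1): P = [2];  Q = [1]
  Insert 3 (step 2): P = [2, 3];  Q = [1, 2]
  Insert 5 (step 3): P = [2, 3, 5];  Q = [1, 2, 3]
  Insert 1 (step 4): P = [1, 3, 5] / [2];  Q = [1, 2, 3] / [4]
  Insert 4 (step 5): P = [1, 3, 4] / [2, 5];  Q = [1, 2, 3] / [4, 5]
Final shape: (3, 2).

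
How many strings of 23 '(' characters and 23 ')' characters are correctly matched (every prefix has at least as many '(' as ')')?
C_23 = 343059613650

These balanced parentheses are counted by the Catalan number C_n = (1/(n + 1)) · C(2n, n). For n = 23: C_23 = (1/24) · C(46, 23) = 8233430727600/24 = 343059613650.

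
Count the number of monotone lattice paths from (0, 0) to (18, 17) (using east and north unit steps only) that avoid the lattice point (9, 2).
Number of paths = 4465654930

Total paths from (0, 0) to (18, 17): C(35, 18) = 4537567650. Paths through (9, 2): (paths (0, 0) → (9, 2)) × (paths (9, 2) → (18, 17)) = C(11, 9) · C(24, 9) = 55 · 1307504 = 71912720. Avoidance count = 4537567650 − 71912720 = 4465654930.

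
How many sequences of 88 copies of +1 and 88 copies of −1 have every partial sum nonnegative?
C_88 = 64633260585762914370496637486146181462681535261000

These ballot sequences are counted by the Catalan number C_n = (1/(n + 1)) · C(2n, n). For n = 88: C_88 = (1/89) · C(176, 88) = 5752360192132899378974200736267010150178656638229000/89 = 64633260585762914370496637486146181462681535261000.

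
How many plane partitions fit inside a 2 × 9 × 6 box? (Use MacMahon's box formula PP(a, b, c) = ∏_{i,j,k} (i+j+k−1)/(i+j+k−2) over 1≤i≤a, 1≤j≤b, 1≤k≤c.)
PP(2, 9, 6) = 5725720

Evaluate the triple product over i = 1..2, j = 1..9, k = 1..6. The factors are (2/1) · (3/2) · (4/3) · (5/4) · (6/5) · (7/6) · (3/2) · (4/3) · … (108 factors total). The numerators and denominators telescope so the product is an integer; carrying out the multiplication exactly gives PP(2, 9, 6) = 5725720.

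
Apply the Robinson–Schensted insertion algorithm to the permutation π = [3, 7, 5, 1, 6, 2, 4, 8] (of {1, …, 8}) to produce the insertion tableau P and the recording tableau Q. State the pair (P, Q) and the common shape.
P = [1, 2, 4, 8] / [3, 5, 6] / [7];  Q = [1, 2, 5, 8] / [3, 6, 7] / [4];  common shape = (4, 3, 1)

Row-insert the values π_1, π_2, … into P one at a time, bumping the leftmost entry strictly greater than the inserted value down to the next row. The recording tableau Q records, in position (i, j), the step at which that cell was added to P.
  Insert 3 (step 1): P = [3];  Q = [1]
  Insert 7 (step 2): P = [3, 7];  Q = [1, 2]
  Insert 5 (step 3): P = [3, 5] / [7];  Q = [1, 2] / [3]
  Insert 1 (step 4): P = [1, 5] / [3] / [7];  Q = [1, 2] / [3] / [4]
  Insert 6 (step 5): P = [1, 5, 6] / [3] / [7];  Q = [1, 2, 5] / [3] / [4]
  Insert 2 (step 6): P = [1, 2, 6] / [3, 5] / [7];  Q = [1, 2, 5] / [3, 6] / [4]
  Insert 4 (step 7): P = [1, 2, 4] / [3, 5, 6] / [7];  Q = [1, 2, 5] / [3, 6, 7] / [4]
  Insert 8 (step 8): P = [1, 2, 4, 8] / [3, 5, 6] / [7];  Q = [1, 2, 5, 8] / [3, 6, 7] / [4]
Final shape: (4, 3, 1).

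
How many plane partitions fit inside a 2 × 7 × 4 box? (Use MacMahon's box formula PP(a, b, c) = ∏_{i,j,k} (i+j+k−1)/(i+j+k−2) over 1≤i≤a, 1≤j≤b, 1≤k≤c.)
PP(2, 7, 4) = 32670

Evaluate the triple product over i = 1..2, j = 1..7, k = 1..4. The factors are (2/1) · (3/2) · (4/3) · (5/4) · (3/2) · (4/3) · (5/4) · (6/5) · … (56 factors total). The numerators and denominators telescope so the product is an integer; carrying out the multiplication exactly gives PP(2, 7, 4) = 32670.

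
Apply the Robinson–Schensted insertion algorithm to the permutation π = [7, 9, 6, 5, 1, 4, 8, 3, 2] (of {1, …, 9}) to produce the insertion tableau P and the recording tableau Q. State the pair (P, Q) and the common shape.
P = [1, 2, 8] / [3, 9] / [4] / [5] / [6] / [7];  Q = [1, 2, 7] / [3, 6] / [4] / [5] / [8] / [9];  common shape = (3, 2, 1, 1, 1, 1)

Row-insert the values π_1, π_2, … into P one at a time, bumping the leftmost entry strictly greater than the inserted value down to the next row. The recording tableau Q records, in position (i, j), the step at which that cell was added to P.
  Insert 7 (step 1): P = [7];  Q = [1]
  Insert 9 (step 2): P = [7, 9];  Q = [1, 2]
  Insert 6 (step 3): P = [6, 9] / [7];  Q = [1, 2] / [3]
  Insert 5 (step 4): P = [5, 9] / [6] / [7];  Q = [1, 2] / [3] / [4]
  Insert 1 (step 5): P = [1, 9] / [5] / [6] / [7];  Q = [1, 2] / [3] / [4] / [5]
  Insert 4 (step 6): P = [1, 4] / [5, 9] / [6] / [7];  Q = [1, 2] / [3, 6] / [4] / [5]
  Insert 8 (step 7): P = [1, 4, 8] / [5, 9] / [6] / [7];  Q = [1, 2, 7] / [3, 6] / [4] / [5]
  Insert 3 (step 8): P = [1, 3, 8] / [4, 9] / [5] / [6] / [7];  Q = [1, 2, 7] / [3, 6] / [4] / [5] / [8]
  Insert 2 (step 9): P = [1, 2, 8] / [3, 9] / [4] / [5] / [6] / [7];  Q = [1, 2, 7] / [3, 6] / [4] / [5] / [8] / [9]
Final shape: (3, 2, 1, 1, 1, 1).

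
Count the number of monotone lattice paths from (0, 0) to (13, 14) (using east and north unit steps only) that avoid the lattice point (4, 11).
Number of paths = 19758000

Total paths from (0, 0) to (13, 14): C(27, 13) = 20058300. Paths through (4, 11): (paths (0, 0) → (4, 11)) × (paths (4, 11) → (13, 14)) = C(15, 4) · C(12, 9) = 1365 · 220 = 300300. Avoidance count = 20058300 − 300300 = 19758000.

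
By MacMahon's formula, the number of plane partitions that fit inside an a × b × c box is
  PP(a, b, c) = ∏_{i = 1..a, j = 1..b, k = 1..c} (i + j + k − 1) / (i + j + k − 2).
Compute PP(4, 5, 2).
PP(4, 5, 2) = 5292

Evaluate the triple product over i = 1..4, j = 1..5, k = 1..2. The factors are (2/1) · (3/2) · (3/2) · (4/3) · (4/3) · (5/4) · (5/4) · (6/5) · … (40 factors total). The numerators and denominators telescope so the product is an integer; carrying out the multiplication exactly gives PP(4, 5, 2) = 5292.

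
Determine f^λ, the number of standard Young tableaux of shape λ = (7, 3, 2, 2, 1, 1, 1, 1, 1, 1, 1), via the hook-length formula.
# SYT of shape (7, 3, 2, 2, 1, 1, 1, 1, 1, 1, 1) = 53253200

Hook-length formula: f^λ = n! / Π hook(c), product over all cells c of the Young diagram. For λ = (7, 3, 2, 2, 1, 1, 1, 1, 1, 1, 1), n = 21 boxes. Hook lengths by row (left-to-right, top-to-bottom): [17, 9, 6, 4, 3, 2, 1]; [12, 4, 1]; [10, 2]; [9, 1]; [7]; [6]; [5]; [4]; [3]; [2]; [1]. Product of hooks = 959396659200. So f^λ = 21! / 959396659200 = 51090942171709440000 / 959396659200 = 53253200.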